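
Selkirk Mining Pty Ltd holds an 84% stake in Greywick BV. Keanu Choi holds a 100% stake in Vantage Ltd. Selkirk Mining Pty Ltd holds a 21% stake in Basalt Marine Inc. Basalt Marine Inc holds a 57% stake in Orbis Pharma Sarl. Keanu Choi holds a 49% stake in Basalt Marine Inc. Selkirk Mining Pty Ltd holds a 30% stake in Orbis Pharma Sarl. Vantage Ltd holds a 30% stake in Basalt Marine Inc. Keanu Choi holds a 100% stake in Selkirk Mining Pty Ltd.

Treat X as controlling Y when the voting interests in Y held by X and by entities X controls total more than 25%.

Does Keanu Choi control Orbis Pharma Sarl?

Yes

Keanu holds 100% of Selkirk, so Keanu controls Selkirk.
Keanu holds 100% of Vantage, so Keanu controls Vantage.
Selkirk and Keanu and Vantage together hold 21% + 49% + 30% = 100% of Basalt, so Keanu controls Basalt.
Basalt and Selkirk together hold 57% + 30% = 87% of Orbis, so Keanu controls Orbis.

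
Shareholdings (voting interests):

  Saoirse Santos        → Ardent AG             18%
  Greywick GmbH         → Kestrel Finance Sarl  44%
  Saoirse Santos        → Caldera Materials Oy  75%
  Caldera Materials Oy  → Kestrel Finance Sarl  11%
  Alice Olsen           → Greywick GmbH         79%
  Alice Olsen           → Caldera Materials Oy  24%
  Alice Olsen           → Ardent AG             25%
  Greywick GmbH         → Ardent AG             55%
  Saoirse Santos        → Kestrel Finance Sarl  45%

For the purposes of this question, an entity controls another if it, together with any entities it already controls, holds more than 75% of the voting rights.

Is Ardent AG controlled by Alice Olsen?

Yes

Alice holds 79% of Greywick, so Alice controls Greywick.
Alice and Greywick together hold 25% + 55% = 80% of Ardent, so Alice controls Ardent.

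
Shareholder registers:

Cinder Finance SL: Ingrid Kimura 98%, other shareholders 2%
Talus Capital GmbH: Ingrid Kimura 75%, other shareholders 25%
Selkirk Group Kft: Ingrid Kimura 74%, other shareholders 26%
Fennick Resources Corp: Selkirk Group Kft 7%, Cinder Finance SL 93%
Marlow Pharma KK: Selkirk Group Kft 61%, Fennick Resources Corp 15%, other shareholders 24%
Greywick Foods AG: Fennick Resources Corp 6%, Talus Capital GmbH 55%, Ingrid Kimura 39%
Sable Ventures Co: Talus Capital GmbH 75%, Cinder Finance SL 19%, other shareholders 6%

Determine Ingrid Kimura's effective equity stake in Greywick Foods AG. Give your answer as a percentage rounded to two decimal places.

86.03%

Ingrid reaches Greywick along 4 paths.
Via Selkirk → Fennick: 74% × 7% × 6% = 0.3108%.
Via Cinder → Fennick: 98% × 93% × 6% = 5.4684%.
Via Talus: 75% × 55% = 41.25%.
Direct stake: 39% = 39%.
Total: 0.3108% + 5.4684% + 41.25% + 39% = 86.0292%.
Rounded: 86.03%.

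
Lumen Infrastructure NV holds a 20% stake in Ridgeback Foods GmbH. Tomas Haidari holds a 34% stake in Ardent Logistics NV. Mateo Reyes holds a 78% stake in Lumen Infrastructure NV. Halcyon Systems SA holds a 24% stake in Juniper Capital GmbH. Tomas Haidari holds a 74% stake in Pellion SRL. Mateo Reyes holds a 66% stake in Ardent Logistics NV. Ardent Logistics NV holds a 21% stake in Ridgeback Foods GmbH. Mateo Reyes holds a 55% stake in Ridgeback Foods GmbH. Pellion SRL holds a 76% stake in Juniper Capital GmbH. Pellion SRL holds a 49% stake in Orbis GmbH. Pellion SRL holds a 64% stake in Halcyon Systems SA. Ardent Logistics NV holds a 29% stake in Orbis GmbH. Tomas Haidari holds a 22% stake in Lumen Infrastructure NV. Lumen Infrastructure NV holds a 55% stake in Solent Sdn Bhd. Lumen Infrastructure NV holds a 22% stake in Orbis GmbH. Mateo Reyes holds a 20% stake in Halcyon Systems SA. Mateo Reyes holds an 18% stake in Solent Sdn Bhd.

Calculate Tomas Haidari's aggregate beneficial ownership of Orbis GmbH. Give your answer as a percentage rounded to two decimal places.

Tomas reaches Orbis along 3 paths.
Via Lumen: 22% × 22% = 4.84%.
Via Pellion: 74% × 49% = 36.26%.
Via Ardent: 34% × 29% = 9.86%.
Total: 4.84% + 36.26% + 9.86% = 50.96%.

50.96%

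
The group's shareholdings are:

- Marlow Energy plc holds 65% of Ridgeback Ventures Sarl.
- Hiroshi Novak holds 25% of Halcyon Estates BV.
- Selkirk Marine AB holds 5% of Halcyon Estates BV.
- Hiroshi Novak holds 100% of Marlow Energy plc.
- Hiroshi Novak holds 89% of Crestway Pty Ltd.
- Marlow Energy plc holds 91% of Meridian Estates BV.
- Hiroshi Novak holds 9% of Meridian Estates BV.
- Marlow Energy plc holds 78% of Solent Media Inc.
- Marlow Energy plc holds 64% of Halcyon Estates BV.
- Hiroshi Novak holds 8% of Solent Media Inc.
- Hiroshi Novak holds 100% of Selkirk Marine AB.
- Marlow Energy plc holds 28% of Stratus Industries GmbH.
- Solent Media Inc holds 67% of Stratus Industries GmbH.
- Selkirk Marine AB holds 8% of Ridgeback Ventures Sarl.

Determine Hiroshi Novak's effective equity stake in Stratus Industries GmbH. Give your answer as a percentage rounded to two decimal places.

85.62%

Hiroshi reaches Stratus along 3 paths.
Via Marlow: 100% × 28% = 28%.
Via Marlow → Solent: 100% × 78% × 67% = 52.26%.
Via Solent: 8% × 67% = 5.36%.
Total: 28% + 52.26% + 5.36% = 85.62%.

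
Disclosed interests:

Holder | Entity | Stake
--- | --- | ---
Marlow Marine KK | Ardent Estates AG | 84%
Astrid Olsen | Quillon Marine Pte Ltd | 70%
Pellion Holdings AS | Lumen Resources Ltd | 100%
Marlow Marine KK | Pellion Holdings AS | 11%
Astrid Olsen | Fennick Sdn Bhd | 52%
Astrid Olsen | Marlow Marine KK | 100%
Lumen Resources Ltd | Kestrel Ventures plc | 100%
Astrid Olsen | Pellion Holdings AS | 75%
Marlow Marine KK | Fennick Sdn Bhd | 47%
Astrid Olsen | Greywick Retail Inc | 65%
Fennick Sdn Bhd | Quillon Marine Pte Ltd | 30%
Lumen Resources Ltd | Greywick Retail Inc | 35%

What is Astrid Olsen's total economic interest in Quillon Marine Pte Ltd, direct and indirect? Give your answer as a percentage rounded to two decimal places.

Astrid reaches Quillon along 3 paths.
Direct stake: 70% = 70%.
Via Marlow → Fennick: 100% × 47% × 30% = 14.1%.
Via Fennick: 52% × 30% = 15.6%.
Total: 70% + 14.1% + 15.6% = 99.7%.
Rounded: 99.70%.

99.70%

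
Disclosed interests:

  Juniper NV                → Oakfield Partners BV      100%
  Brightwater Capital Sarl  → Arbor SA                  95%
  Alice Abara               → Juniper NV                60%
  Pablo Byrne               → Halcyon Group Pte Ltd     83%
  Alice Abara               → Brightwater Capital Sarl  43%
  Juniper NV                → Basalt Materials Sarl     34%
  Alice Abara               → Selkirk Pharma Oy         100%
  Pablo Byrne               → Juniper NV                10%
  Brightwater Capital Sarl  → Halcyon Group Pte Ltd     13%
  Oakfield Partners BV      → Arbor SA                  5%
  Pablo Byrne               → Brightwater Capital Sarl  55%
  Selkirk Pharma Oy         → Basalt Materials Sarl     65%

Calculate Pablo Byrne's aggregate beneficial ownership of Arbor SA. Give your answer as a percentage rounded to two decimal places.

52.75%

Pablo reaches Arbor along 2 paths.
Via Juniper → Oakfield: 10% × 100% × 5% = 0.5%.
Via Brightwater: 55% × 95% = 52.25%.
Total: 0.5% + 52.25% = 52.75%.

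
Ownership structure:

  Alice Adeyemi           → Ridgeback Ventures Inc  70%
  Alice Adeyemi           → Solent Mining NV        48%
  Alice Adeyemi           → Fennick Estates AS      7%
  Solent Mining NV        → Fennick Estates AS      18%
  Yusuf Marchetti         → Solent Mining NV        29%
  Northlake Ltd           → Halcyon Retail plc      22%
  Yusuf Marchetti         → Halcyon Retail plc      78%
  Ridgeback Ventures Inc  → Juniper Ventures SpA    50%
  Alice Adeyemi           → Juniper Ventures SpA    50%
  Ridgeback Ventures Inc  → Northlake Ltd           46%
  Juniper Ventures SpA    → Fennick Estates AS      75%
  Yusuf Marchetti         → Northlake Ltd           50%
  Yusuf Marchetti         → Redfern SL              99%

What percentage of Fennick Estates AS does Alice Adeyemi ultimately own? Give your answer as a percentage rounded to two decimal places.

Alice reaches Fennick along 4 paths.
Via Solent: 48% × 18% = 8.64%.
Direct stake: 7% = 7%.
Via Juniper: 50% × 75% = 37.5%.
Via Ridgeback → Juniper: 70% × 50% × 75% = 26.25%.
Total: 8.64% + 7% + 37.5% + 26.25% = 79.39%.

79.39%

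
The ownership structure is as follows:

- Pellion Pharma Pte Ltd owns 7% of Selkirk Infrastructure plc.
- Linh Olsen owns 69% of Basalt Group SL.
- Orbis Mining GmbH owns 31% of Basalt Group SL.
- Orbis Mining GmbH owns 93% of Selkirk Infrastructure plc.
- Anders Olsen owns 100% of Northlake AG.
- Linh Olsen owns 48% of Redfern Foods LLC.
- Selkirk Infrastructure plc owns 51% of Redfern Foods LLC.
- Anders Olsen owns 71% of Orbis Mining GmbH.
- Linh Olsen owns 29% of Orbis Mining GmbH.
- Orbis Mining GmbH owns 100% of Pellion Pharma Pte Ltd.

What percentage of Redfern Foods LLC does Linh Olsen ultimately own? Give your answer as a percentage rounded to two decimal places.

Linh reaches Redfern along 3 paths.
Direct stake: 48% = 48%.
Via Orbis → Pellion → Selkirk: 29% × 100% × 7% × 51% = 1.0353%.
Via Orbis → Selkirk: 29% × 93% × 51% = 13.7547%.
Total: 48% + 1.0353% + 13.7547% = 62.79%.

62.79%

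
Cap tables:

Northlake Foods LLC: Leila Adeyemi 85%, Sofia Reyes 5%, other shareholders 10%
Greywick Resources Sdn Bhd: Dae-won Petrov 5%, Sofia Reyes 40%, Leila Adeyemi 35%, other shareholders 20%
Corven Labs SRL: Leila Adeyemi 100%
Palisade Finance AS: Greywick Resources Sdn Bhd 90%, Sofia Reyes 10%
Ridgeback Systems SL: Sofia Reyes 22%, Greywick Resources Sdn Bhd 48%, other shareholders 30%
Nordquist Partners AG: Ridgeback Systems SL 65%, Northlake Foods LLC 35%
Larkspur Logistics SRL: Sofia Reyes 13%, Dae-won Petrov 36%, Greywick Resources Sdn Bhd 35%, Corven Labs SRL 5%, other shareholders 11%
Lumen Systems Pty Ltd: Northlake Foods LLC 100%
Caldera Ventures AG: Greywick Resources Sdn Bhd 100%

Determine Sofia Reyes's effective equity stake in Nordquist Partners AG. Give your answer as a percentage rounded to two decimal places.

Sofia reaches Nordquist along 3 paths.
Via Ridgeback: 22% × 65% = 14.3%.
Via Greywick → Ridgeback: 40% × 48% × 65% = 12.48%.
Via Northlake: 5% × 35% = 1.75%.
Total: 14.3% + 12.48% + 1.75% = 28.53%.

28.53%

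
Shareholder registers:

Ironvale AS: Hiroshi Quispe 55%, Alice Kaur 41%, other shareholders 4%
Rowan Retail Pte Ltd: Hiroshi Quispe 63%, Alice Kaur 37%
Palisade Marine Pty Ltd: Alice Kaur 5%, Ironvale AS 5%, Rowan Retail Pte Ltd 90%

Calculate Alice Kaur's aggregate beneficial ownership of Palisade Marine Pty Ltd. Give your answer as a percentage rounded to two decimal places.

40.35%

Alice reaches Palisade along 3 paths.
Direct stake: 5% = 5%.
Via Ironvale: 41% × 5% = 2.05%.
Via Rowan: 37% × 90% = 33.3%.
Total: 5% + 2.05% + 33.3% = 40.35%.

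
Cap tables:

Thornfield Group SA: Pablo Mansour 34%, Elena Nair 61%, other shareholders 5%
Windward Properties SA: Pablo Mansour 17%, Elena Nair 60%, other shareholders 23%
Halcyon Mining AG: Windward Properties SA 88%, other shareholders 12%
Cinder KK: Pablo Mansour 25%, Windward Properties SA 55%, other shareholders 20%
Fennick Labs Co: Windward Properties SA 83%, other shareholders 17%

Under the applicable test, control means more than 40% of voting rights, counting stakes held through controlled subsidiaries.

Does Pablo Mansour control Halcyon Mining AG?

Pablo's largest direct stake is 34% in Thornfield, which does not meet the threshold, so Pablo controls no company.
Neither Pablo nor any entity Pablo controls holds any voting interest in Halcyon.
So Pablo does not control Halcyon.

No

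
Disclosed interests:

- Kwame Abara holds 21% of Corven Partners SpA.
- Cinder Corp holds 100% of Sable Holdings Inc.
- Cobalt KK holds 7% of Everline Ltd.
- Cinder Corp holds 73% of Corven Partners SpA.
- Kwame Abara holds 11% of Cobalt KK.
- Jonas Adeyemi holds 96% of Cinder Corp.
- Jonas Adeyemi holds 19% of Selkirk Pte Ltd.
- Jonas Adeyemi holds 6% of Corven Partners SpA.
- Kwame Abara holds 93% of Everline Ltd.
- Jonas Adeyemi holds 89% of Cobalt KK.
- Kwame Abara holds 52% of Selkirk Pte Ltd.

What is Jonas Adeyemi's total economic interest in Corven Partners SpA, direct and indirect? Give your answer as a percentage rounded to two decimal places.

76.08%

Jonas reaches Corven along 2 paths.
Direct stake: 6% = 6%.
Via Cinder: 96% × 73% = 70.08%.
Total: 6% + 70.08% = 76.08%.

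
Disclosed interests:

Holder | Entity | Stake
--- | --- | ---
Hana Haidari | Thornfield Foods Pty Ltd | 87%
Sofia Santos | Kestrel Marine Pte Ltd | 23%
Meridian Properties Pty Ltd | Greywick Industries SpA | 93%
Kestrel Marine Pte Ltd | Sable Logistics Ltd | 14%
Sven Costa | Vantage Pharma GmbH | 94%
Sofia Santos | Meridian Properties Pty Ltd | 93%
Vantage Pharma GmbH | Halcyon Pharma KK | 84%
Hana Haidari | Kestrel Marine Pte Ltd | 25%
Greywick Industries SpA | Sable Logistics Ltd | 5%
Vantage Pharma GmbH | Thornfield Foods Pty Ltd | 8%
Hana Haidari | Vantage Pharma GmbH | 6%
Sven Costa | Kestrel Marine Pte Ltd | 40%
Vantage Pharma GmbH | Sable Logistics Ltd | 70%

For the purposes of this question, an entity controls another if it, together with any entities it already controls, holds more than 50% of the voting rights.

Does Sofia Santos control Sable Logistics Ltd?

Sofia holds 93% of Meridian, so Sofia controls Meridian.
Meridian holds 93% of Greywick, so Sofia controls Greywick.
In Sable, Sofia's side holds only 5%, not > 50%.
So Sofia does not control Sable.

No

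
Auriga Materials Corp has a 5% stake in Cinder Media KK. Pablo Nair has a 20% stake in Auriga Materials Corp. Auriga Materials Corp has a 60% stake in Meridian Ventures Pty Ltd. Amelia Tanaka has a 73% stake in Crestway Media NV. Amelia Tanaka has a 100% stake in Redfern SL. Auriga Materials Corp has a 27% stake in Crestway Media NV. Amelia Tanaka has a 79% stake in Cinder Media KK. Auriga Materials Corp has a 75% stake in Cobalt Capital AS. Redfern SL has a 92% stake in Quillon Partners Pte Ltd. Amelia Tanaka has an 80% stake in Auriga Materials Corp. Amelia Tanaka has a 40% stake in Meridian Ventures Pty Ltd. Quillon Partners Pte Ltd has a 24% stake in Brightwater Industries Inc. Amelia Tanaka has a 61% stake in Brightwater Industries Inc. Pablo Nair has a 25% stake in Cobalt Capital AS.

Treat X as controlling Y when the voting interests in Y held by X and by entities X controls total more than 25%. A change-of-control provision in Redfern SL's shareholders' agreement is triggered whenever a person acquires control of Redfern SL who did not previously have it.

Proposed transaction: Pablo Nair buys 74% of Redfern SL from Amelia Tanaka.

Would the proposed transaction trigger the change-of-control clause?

The purchase adds only to Pablo's holdings (Amelia's stake shrinks), so Pablo is the only person who could newly come to control Redfern.
Pablo's largest direct stake is 25% in Cobalt, which does not meet the threshold, so Pablo controls no company.
Neither Pablo nor any entity Pablo controls holds any voting interest in Redfern.
So before the transaction, Pablo does not control Redfern.
After the purchase, Pablo holds 74% of Redfern directly, and Amelia's stake falls to 26%.
Pablo holds 74% of Redfern, so Pablo controls Redfern.
Pablo did not control Redfern before and does after, so the clause is triggered.

Yes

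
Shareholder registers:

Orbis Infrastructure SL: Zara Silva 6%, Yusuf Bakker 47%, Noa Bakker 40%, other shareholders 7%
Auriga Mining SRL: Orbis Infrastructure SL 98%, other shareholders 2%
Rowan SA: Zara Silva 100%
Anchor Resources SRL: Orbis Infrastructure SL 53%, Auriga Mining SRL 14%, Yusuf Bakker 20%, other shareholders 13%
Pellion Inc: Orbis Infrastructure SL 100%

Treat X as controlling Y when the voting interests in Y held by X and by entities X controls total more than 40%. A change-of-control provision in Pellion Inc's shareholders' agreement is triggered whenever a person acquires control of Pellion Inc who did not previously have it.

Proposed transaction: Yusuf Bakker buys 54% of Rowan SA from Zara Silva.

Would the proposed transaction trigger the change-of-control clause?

No

The purchase adds only to Yusuf's holdings (Zara's stake shrinks), so Yusuf is the only person who could newly come to control Pellion.
Yusuf holds 47% of Orbis, so Yusuf controls Orbis.
Orbis holds 100% of Pellion, so Yusuf controls Pellion.
So Yusuf already controls Pellion before the transaction.
After the purchase, Yusuf holds 54% of Rowan directly, and Zara's stake falls to 46%.
Yusuf controlled Pellion already, so this is not a new person acquiring control; every other person's position is unchanged or reduced.
No new person acquires control, so the clause is not triggered.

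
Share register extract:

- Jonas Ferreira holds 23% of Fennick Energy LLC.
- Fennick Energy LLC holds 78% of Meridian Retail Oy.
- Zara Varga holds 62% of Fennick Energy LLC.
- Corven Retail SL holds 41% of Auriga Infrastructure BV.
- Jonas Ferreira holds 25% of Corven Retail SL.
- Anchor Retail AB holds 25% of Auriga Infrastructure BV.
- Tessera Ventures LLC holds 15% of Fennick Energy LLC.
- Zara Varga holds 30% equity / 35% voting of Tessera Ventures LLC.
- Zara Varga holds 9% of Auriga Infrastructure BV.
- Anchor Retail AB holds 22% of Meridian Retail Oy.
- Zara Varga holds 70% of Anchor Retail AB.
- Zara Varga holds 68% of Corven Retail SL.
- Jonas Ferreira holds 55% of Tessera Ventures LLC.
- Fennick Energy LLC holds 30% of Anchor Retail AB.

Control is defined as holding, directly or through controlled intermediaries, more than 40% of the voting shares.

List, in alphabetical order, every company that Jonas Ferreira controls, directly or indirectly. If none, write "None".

Tessera Ventures LLC

Jonas holds 55% of Tessera, so Jonas controls Tessera.
No other company's threshold is met.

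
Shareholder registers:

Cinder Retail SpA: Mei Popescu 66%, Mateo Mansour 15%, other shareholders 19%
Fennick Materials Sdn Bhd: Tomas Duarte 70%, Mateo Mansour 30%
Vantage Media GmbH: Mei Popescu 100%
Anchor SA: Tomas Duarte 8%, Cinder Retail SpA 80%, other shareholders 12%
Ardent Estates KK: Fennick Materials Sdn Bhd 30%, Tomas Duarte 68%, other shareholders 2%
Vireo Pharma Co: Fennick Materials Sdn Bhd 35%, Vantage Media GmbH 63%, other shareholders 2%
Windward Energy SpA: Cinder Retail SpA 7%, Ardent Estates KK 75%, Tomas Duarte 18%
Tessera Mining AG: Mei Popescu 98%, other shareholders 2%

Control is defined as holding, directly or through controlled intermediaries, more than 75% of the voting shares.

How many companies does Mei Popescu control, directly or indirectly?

Mei holds 100% of Vantage, so Mei controls Vantage.
Mei holds 98% of Tessera, so Mei controls Tessera.
No other company's threshold is met.
Mei controls 2 companies.

2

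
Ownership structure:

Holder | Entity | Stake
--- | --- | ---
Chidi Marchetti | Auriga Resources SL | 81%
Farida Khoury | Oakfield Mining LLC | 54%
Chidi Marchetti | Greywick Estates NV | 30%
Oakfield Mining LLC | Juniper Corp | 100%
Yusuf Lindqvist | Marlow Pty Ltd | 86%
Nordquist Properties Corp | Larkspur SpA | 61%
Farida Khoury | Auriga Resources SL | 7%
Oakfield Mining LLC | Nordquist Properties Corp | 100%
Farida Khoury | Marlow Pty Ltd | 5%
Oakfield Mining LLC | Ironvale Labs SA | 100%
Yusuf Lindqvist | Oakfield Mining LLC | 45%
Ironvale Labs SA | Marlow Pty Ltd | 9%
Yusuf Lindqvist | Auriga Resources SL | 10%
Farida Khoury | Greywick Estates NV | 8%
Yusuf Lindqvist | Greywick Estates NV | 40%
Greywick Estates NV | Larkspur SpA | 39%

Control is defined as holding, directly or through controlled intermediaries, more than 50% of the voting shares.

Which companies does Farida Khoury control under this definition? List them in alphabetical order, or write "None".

Farida holds 54% of Oakfield, so Farida controls Oakfield.
Oakfield holds 100% of Ironvale, so Farida controls Ironvale.
Oakfield holds 100% of Nordquist, so Farida controls Nordquist.
Nordquist holds 61% of Larkspur, so Farida controls Larkspur.
Oakfield holds 100% of Juniper, so Farida controls Juniper.
No other company's threshold is met.

Ironvale Labs SA, Juniper Corp, Larkspur SpA, Nordquist Properties Corp, Oakfield Mining LLC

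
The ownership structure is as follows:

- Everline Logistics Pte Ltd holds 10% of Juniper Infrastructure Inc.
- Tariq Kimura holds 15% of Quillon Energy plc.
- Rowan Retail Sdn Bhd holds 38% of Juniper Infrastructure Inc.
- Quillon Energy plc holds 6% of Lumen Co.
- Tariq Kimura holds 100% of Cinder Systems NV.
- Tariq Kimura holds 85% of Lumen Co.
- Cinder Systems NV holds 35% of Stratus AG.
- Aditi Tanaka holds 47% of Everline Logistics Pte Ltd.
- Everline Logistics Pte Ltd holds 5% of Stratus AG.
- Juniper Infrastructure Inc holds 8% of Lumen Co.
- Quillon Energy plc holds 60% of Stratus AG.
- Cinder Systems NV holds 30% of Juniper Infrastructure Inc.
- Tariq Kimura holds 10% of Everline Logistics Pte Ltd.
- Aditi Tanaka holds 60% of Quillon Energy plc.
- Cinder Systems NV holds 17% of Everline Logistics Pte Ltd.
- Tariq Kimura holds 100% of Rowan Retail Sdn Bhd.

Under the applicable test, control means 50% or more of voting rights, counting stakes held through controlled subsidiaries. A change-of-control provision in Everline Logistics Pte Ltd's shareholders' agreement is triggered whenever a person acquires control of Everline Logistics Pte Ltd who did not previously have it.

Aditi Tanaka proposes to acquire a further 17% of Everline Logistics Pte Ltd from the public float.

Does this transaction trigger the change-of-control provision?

The purchase changes only Aditi's holdings, so Aditi is the only person who could newly come to control Everline.
Aditi holds 60% of Quillon, so Aditi controls Quillon.
Quillon holds 60% of Stratus, so Aditi controls Stratus.
In Everline, Aditi's side holds only 47%, not ≥ 50%.
So before the transaction, Aditi does not control Everline.
After the purchase, Aditi's direct stake in Everline rises to 47% + 17% = 64%.
Aditi holds 64% of Everline, so Aditi controls Everline.
Aditi did not control Everline before and does after, so the clause is triggered.

Yes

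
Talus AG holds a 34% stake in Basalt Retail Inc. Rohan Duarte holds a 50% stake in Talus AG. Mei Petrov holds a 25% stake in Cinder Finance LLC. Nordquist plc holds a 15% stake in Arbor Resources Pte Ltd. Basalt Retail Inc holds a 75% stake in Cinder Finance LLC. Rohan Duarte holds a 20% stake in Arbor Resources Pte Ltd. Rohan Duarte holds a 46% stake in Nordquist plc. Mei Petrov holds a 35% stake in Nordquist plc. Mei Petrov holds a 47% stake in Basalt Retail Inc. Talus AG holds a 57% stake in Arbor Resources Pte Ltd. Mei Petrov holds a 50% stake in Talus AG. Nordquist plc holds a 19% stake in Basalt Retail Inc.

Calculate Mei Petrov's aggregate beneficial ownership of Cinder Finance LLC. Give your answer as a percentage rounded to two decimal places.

Mei reaches Cinder along 4 paths.
Via Nordquist → Basalt: 35% × 19% × 75% = 4.9875%.
Via Talus → Basalt: 50% × 34% × 75% = 12.75%.
Via Basalt: 47% × 75% = 35.25%.
Direct stake: 25% = 25%.
Total: 4.9875% + 12.75% + 35.25% + 25% = 77.9875%.
Rounded: 77.99%.

77.99%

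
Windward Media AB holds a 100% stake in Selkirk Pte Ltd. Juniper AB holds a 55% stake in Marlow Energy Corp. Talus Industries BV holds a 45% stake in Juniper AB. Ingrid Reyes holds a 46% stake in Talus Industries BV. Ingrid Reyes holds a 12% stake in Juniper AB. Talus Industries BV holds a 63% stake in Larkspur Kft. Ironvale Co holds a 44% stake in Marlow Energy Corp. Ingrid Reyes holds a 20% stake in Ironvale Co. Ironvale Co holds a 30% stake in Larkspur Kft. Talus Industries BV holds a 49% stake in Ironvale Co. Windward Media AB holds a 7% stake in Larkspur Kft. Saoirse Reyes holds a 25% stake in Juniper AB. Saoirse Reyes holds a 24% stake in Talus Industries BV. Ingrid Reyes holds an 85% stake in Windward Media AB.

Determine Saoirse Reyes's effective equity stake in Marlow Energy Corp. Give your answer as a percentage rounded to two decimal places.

Saoirse reaches Marlow along 3 paths.
Via Talus → Ironvale: 24% × 49% × 44% = 5.1744%.
Via Talus → Juniper: 24% × 45% × 55% = 5.94%.
Via Juniper: 25% × 55% = 13.75%.
Total: 5.1744% + 5.94% + 13.75% = 24.8644%.
Rounded: 24.86%.

24.86%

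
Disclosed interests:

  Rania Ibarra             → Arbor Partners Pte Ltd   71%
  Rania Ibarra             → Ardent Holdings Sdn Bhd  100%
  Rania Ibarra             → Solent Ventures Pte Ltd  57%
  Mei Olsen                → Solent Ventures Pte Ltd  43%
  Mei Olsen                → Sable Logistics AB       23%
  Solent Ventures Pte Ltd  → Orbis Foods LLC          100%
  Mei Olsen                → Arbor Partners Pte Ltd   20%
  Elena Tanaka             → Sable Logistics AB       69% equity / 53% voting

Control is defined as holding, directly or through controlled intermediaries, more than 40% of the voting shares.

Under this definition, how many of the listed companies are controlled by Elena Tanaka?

Elena holds 53% of Sable, so Elena controls Sable.
No other company's threshold is met.
Elena controls 1 company.

1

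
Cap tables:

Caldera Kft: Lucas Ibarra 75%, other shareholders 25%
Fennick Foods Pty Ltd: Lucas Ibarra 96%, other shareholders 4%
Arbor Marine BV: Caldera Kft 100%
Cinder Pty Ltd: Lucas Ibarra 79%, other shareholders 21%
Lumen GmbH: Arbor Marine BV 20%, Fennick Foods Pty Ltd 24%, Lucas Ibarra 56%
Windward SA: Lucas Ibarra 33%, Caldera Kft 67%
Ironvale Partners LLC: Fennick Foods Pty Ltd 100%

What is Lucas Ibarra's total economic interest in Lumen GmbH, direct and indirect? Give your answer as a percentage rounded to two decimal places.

94.04%

Lucas reaches Lumen along 3 paths.
Via Caldera → Arbor: 75% × 100% × 20% = 15%.
Via Fennick: 96% × 24% = 23.04%.
Direct stake: 56% = 56%.
Total: 15% + 23.04% + 56% = 94.04%.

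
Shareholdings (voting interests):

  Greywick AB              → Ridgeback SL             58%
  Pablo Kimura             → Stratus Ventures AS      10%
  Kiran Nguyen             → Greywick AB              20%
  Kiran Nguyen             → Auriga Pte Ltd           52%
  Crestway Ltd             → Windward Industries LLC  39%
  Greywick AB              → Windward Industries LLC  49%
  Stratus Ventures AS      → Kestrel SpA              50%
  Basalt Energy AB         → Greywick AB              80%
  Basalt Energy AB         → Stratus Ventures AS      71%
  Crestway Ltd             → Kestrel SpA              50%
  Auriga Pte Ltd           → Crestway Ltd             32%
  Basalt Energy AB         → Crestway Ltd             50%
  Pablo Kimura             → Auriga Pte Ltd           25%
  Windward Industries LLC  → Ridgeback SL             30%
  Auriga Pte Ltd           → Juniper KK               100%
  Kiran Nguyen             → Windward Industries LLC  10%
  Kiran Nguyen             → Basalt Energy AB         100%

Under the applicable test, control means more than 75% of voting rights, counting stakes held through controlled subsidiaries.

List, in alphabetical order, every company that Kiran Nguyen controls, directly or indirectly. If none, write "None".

Basalt Energy AB, Greywick AB

Kiran holds 100% of Basalt, so Kiran controls Basalt.
Kiran and Basalt together hold 20% + 80% = 100% of Greywick, so Kiran controls Greywick.
No other company's threshold is met.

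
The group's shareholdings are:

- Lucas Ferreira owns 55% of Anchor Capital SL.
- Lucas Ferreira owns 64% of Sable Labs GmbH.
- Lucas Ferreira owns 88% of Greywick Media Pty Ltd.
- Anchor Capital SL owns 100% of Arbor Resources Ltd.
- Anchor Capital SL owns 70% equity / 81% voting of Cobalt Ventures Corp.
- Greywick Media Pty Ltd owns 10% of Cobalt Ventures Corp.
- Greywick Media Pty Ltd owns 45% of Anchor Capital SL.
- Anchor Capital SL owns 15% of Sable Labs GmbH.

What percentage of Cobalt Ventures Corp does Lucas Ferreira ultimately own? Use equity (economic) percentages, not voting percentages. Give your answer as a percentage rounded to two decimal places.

75.02%

Lucas reaches Cobalt along 3 paths.
Via Anchor: 55% × 70% = 38.5%.
Via Greywick → Anchor: 88% × 45% × 70% = 27.72%.
Via Greywick: 88% × 10% = 8.8%.
Total: 38.5% + 27.72% + 8.8% = 75.02%.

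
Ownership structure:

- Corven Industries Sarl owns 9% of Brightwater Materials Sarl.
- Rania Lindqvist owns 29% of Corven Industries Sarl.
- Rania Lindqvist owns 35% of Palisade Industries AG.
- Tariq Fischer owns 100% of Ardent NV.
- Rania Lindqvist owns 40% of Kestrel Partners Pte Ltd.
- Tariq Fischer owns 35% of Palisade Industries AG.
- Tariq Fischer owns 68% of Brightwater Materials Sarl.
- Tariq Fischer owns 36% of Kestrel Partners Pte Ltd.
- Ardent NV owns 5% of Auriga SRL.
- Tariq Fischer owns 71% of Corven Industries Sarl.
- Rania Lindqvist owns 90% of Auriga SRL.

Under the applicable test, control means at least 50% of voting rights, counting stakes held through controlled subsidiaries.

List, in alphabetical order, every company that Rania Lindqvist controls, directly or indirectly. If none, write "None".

Auriga SRL

Rania holds 90% of Auriga, so Rania controls Auriga.
No other company's threshold is met.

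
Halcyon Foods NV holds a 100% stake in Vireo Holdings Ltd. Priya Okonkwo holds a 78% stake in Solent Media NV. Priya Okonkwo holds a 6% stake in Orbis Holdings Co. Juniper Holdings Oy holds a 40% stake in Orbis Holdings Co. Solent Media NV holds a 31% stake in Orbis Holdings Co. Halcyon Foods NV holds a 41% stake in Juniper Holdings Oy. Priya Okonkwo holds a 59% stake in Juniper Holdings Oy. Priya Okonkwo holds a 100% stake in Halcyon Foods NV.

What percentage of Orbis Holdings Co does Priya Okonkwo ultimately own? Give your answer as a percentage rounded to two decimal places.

70.18%

Priya reaches Orbis along 4 paths.
Via Solent: 78% × 31% = 24.18%.
Via Halcyon → Juniper: 100% × 41% × 40% = 16.4%.
Via Juniper: 59% × 40% = 23.6%.
Direct stake: 6% = 6%.
Total: 24.18% + 16.4% + 23.6% + 6% = 70.18%.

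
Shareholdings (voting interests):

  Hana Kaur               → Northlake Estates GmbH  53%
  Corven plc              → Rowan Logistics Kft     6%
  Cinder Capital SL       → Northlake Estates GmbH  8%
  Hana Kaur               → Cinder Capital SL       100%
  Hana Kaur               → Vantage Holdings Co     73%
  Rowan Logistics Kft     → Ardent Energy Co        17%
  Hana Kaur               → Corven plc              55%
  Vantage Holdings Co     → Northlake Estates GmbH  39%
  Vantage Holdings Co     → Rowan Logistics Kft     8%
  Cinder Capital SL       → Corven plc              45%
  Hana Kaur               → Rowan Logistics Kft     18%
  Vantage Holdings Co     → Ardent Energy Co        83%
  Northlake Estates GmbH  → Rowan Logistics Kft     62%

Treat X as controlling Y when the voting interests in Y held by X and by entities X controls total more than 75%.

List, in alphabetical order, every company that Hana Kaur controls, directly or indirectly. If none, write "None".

Cinder Capital SL, Corven plc

Hana holds 100% of Cinder, so Hana controls Cinder.
Hana and Cinder together hold 55% + 45% = 100% of Corven, so Hana controls Corven.
No other company's threshold is met.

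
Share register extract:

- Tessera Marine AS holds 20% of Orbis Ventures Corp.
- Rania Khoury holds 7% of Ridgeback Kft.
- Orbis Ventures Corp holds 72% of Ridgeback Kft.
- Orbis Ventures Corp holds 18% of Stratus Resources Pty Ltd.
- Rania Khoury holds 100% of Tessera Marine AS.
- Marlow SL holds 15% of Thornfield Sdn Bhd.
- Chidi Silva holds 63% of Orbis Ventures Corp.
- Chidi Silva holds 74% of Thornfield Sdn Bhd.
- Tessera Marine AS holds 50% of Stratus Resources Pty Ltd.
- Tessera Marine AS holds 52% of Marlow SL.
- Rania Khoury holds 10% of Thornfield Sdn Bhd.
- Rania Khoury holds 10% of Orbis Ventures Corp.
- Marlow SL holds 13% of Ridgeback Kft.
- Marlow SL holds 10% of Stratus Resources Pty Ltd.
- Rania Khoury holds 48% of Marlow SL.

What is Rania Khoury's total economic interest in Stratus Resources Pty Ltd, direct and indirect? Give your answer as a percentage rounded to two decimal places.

Rania reaches Stratus along 5 paths.
Via Tessera: 100% × 50% = 50%.
Via Marlow: 48% × 10% = 4.8%.
Via Tessera → Marlow: 100% × 52% × 10% = 5.2%.
Via Orbis: 10% × 18% = 1.8%.
Via Tessera → Orbis: 100% × 20% × 18% = 3.6%.
Total: 50% + 4.8% + 5.2% + 1.8% + 3.6% = 65.4%.
Rounded: 65.40%.

65.40%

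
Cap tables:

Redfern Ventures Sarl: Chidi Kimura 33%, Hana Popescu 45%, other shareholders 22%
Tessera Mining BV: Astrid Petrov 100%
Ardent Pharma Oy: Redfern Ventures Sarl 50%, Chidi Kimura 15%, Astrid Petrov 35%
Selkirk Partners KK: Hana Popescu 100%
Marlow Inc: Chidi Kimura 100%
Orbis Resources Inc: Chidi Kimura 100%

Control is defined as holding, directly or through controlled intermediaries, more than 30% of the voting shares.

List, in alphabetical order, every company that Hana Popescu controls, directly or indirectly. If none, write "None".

Ardent Pharma Oy, Redfern Ventures Sarl, Selkirk Partners KK

Hana holds 45% of Redfern, so Hana controls Redfern.
Redfern holds 50% of Ardent, so Hana controls Ardent.
Hana holds 100% of Selkirk, so Hana controls Selkirk.
No other company's threshold is met.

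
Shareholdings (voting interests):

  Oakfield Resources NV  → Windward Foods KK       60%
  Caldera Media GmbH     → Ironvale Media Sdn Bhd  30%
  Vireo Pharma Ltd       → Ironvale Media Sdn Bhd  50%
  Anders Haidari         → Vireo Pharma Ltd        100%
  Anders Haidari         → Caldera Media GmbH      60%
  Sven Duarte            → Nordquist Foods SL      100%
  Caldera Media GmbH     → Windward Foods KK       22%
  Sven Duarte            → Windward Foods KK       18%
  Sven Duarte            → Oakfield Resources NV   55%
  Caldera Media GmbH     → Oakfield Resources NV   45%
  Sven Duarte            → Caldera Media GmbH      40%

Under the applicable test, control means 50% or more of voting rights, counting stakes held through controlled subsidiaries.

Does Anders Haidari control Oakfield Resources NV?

No

Anders holds 100% of Vireo, so Anders controls Vireo.
Anders holds 60% of Caldera, so Anders controls Caldera.
Vireo and Caldera together hold 50% + 30% = 80% of Ironvale, so Anders controls Ironvale.
In Oakfield, Anders's side holds only 45%, not ≥ 50%.
So Anders does not control Oakfield.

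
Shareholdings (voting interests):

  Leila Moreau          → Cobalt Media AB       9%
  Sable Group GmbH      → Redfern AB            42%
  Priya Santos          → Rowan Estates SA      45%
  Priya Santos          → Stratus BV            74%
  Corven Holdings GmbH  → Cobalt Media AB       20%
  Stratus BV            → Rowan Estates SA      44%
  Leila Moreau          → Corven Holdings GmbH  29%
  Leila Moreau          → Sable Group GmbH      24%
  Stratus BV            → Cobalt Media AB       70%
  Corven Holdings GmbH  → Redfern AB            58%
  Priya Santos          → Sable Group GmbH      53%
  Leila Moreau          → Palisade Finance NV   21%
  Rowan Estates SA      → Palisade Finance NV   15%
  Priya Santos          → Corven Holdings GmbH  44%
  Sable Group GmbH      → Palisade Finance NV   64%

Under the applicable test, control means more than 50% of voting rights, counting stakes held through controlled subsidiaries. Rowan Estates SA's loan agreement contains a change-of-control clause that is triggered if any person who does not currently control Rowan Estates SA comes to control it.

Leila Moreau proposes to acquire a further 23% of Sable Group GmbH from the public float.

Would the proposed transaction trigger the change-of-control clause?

No

The purchase changes only Leila's holdings, so Leila is the only person who could newly come to control Rowan.
Leila's largest direct stake is 29% in Corven, which does not meet the threshold, so Leila controls no company.
Neither Leila nor any entity Leila controls holds any voting interest in Rowan.
So before the transaction, Leila does not control Rowan.
After the purchase, Leila's direct stake in Sable rises to 24% + 23% = 47%.
Leila's side now holds 47% of Sable, not > 50%, so Leila still does not control Sable.
After the transaction, neither Leila nor any entity Leila controls holds a voting interest in Rowan, so Leila still does not control it.
No new person acquires control, so the clause is not triggered.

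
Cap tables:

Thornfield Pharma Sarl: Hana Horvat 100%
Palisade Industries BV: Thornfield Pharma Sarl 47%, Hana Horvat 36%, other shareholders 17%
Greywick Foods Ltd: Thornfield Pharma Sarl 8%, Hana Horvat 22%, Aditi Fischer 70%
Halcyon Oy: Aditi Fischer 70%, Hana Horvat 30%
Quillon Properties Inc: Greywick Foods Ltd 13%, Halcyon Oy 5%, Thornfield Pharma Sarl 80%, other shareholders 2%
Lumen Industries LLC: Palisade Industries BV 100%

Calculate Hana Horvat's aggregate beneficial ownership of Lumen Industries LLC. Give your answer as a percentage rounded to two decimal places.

83.00%

Hana reaches Lumen along 2 paths.
Via Thornfield → Palisade: 100% × 47% × 100% = 47%.
Via Palisade: 36% × 100% = 36%.
Total: 47% + 36% = 83%.
Rounded: 83.00%.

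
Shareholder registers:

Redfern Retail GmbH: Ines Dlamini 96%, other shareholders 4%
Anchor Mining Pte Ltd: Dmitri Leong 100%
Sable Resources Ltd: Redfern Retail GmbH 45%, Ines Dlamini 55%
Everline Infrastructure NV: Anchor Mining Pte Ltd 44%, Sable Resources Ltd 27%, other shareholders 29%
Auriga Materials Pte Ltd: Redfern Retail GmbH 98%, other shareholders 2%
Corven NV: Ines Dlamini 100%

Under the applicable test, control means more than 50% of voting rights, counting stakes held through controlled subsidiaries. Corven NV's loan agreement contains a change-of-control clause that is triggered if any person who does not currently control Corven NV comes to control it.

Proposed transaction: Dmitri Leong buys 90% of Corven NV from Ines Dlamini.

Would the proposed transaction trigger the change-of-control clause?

Yes

The purchase adds only to Dmitri's holdings (Ines's stake shrinks), so Dmitri is the only person who could newly come to control Corven.
Dmitri holds 100% of Anchor, so Dmitri controls Anchor.
Neither Dmitri nor any entity Dmitri controls holds any voting interest in Corven.
So before the transaction, Dmitri does not control Corven.
After the purchase, Dmitri holds 90% of Corven directly, and Ines's stake falls to 10%.
Dmitri holds 90% of Corven, so Dmitri controls Corven.
Dmitri did not control Corven before and does after, so the clause is triggered.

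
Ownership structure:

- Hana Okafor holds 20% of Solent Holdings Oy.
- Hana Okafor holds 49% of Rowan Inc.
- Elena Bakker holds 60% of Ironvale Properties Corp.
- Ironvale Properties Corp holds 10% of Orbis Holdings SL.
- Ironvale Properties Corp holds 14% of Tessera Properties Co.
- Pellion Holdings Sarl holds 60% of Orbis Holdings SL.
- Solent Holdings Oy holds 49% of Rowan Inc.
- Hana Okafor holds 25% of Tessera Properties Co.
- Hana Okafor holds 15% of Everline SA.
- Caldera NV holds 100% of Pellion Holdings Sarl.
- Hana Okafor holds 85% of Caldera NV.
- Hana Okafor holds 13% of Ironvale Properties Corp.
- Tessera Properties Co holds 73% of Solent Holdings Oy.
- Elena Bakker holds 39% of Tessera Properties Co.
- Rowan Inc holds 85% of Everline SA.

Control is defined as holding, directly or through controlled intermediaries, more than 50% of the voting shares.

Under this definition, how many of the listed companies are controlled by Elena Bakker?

3

Elena holds 60% of Ironvale, so Elena controls Ironvale.
Ironvale and Elena together hold 14% + 39% = 53% of Tessera, so Elena controls Tessera.
Tessera holds 73% of Solent, so Elena controls Solent.
No other company's threshold is met.
Elena controls 3 companies.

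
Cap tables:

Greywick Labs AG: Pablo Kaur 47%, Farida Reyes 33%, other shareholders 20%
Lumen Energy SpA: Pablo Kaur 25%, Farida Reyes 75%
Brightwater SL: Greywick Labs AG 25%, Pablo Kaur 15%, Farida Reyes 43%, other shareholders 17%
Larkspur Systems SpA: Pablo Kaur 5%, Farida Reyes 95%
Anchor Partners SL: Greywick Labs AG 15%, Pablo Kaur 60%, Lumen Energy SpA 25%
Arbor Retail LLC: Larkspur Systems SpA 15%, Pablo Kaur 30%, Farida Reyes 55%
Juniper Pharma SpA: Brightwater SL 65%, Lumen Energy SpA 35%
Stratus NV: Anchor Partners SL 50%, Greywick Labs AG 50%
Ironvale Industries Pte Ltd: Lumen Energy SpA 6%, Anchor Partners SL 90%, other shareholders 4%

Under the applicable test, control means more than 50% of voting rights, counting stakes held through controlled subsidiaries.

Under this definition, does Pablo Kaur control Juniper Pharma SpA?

Pablo holds 60% of Anchor, so Pablo controls Anchor.
Anchor holds 90% of Ironvale, so Pablo controls Ironvale.
Neither Pablo nor any entity Pablo controls holds any voting interest in Juniper.
So Pablo does not control Juniper.

No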